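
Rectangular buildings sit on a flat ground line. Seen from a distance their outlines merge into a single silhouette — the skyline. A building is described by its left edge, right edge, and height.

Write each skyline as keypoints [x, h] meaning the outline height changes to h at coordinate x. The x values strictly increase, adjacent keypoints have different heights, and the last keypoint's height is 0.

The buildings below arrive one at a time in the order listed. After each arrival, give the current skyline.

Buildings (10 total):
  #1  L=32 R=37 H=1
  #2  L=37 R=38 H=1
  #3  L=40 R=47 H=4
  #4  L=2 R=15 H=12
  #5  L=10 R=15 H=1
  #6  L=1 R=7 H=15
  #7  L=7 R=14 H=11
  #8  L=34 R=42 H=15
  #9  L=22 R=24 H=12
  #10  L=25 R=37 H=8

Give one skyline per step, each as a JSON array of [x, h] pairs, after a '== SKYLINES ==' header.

== SKYLINES ==
[[32,1],[37,0]]
[[32,1],[38,0]]
[[32,1],[38,0],[40,4],[47,0]]
[[2,12],[15,0],[32,1],[38,0],[40,4],[47,0]]
[[2,12],[15,0],[32,1],[38,0],[40,4],[47,0]]
[[1,15],[7,12],[15,0],[32,1],[38,0],[40,4],[47,0]]
[[1,15],[7,12],[15,0],[32,1],[38,0],[40,4],[47,0]]
[[1,15],[7,12],[15,0],[32,1],[34,15],[42,4],[47,0]]
[[1,15],[7,12],[15,0],[22,12],[24,0],[32,1],[34,15],[42,4],[47,0]]
[[1,15],[7,12],[15,0],[22,12],[24,0],[25,8],[34,15],[42,4],[47,0]]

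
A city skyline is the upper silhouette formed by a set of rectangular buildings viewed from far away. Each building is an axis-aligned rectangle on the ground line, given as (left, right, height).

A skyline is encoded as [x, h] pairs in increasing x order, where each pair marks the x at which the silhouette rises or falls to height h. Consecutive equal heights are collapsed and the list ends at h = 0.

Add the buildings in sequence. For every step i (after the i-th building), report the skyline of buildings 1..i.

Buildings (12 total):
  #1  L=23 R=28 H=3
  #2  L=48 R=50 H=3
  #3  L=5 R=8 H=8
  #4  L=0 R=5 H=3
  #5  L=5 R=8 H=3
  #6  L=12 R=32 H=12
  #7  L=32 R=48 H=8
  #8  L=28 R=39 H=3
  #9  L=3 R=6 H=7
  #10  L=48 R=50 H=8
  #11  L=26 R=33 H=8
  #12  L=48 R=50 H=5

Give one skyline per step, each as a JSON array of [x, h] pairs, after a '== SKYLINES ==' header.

== SKYLINES ==
[[23,3],[28,0]]
[[23,3],[28,0],[48,3],[50,0]]
[[5,8],[8,0],[23,3],[28,0],[48,3],[50,0]]
[[0,3],[5,8],[8,0],[23,3],[28,0],[48,3],[50,0]]
[[0,3],[5,8],[8,0],[23,3],[28,0],[48,3],[50,0]]
[[0,3],[5,8],[8,0],[12,12],[32,0],[48,3],[50,0]]
[[0,3],[5,8],[8,0],[12,12],[32,8],[48,3],[50,0]]
[[0,3],[5,8],[8,0],[12,12],[32,8],[48,3],[50,0]]
[[0,3],[3,7],[5,8],[8,0],[12,12],[32,8],[48,3],[50,0]]
[[0,3],[3,7],[5,8],[8,0],[12,12],[32,8],[50,0]]
[[0,3],[3,7],[5,8],[8,0],[12,12],[32,8],[50,0]]
[[0,3],[3,7],[5,8],[8,0],[12,12],[32,8],[50,0]]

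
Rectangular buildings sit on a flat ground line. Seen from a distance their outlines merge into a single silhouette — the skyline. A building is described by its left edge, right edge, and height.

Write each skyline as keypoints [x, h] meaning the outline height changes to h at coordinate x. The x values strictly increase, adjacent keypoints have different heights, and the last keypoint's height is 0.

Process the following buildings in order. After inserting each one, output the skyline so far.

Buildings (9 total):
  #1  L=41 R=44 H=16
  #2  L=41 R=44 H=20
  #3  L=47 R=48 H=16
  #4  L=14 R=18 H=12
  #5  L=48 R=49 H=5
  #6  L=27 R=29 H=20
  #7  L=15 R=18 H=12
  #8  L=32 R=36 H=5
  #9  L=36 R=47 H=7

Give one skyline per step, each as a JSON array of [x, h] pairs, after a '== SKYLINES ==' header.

== SKYLINES ==
[[41,16],[44,0]]
[[41,20],[44,0]]
[[41,20],[44,0],[47,16],[48,0]]
[[14,12],[18,0],[41,20],[44,0],[47,16],[48,0]]
[[14,12],[18,0],[41,20],[44,0],[47,16],[48,5],[49,0]]
[[14,12],[18,0],[27,20],[29,0],[41,20],[44,0],[47,16],[48,5],[49,0]]
[[14,12],[18,0],[27,20],[29,0],[41,20],[44,0],[47,16],[48,5],[49,0]]
[[14,12],[18,0],[27,20],[29,0],[32,5],[36,0],[41,20],[44,0],[47,16],[48,5],[49,0]]
[[14,12],[18,0],[27,20],[29,0],[32,5],[36,7],[41,20],[44,7],[47,16],[48,5],[49,0]]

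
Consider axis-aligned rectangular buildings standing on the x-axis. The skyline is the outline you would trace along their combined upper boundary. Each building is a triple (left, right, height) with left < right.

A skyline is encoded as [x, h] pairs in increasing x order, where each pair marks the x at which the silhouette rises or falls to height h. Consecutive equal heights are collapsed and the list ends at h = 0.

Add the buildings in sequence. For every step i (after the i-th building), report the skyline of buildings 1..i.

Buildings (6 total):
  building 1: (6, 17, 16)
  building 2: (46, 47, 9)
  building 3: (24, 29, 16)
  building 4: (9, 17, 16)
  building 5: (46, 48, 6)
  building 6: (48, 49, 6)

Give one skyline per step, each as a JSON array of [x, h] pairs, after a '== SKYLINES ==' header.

== SKYLINES ==
[[6,16],[17,0]]
[[6,16],[17,0],[46,9],[47,0]]
[[6,16],[17,0],[24,16],[29,0],[46,9],[47,0]]
[[6,16],[17,0],[24,16],[29,0],[46,9],[47,0]]
[[6,16],[17,0],[24,16],[29,0],[46,9],[47,6],[48,0]]
[[6,16],[17,0],[24,16],[29,0],[46,9],[47,6],[49,0]]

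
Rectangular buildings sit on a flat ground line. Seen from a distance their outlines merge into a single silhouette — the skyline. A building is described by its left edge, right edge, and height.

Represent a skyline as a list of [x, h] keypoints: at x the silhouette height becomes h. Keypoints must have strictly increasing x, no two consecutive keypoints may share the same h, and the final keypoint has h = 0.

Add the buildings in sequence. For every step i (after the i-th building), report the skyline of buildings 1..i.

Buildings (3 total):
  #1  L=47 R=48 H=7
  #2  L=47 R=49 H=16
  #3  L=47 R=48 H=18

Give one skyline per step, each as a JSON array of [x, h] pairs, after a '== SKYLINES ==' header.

== SKYLINES ==
[[47,7],[48,0]]
[[47,16],[49,0]]
[[47,18],[48,16],[49,0]]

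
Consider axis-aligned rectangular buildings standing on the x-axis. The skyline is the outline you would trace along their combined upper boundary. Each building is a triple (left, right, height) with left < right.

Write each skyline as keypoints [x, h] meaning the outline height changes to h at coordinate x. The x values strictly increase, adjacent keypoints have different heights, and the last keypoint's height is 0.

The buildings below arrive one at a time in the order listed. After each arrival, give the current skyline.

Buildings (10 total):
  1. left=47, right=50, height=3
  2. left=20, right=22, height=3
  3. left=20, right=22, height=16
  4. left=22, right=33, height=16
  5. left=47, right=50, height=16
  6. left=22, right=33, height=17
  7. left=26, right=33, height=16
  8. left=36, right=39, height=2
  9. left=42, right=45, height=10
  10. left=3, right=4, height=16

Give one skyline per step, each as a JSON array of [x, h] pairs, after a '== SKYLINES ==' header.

== SKYLINES ==
[[47,3],[50,0]]
[[20,3],[22,0],[47,3],[50,0]]
[[20,16],[22,0],[47,3],[50,0]]
[[20,16],[33,0],[47,3],[50,0]]
[[20,16],[33,0],[47,16],[50,0]]
[[20,16],[22,17],[33,0],[47,16],[50,0]]
[[20,16],[22,17],[33,0],[47,16],[50,0]]
[[20,16],[22,17],[33,0],[36,2],[39,0],[47,16],[50,0]]
[[20,16],[22,17],[33,0],[36,2],[39,0],[42,10],[45,0],[47,16],[50,0]]
[[3,16],[4,0],[20,16],[22,17],[33,0],[36,2],[39,0],[42,10],[45,0],[47,16],[50,0]]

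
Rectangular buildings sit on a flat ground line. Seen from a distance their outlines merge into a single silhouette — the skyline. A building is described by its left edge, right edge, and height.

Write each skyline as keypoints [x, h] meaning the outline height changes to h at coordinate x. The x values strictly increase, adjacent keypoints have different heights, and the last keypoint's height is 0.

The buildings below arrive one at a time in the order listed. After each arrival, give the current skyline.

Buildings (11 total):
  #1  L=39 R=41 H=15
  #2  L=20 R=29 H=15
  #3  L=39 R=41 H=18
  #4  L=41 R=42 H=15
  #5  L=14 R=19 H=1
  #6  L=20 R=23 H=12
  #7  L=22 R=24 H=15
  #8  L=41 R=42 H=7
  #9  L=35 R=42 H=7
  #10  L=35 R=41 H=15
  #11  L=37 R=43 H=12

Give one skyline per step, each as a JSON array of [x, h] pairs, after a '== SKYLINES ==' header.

== SKYLINES ==
[[39,15],[41,0]]
[[20,15],[29,0],[39,15],[41,0]]
[[20,15],[29,0],[39,18],[41,0]]
[[20,15],[29,0],[39,18],[41,15],[42,0]]
[[14,1],[19,0],[20,15],[29,0],[39,18],[41,15],[42,0]]
[[14,1],[19,0],[20,15],[29,0],[39,18],[41,15],[42,0]]
[[14,1],[19,0],[20,15],[29,0],[39,18],[41,15],[42,0]]
[[14,1],[19,0],[20,15],[29,0],[39,18],[41,15],[42,0]]
[[14,1],[19,0],[20,15],[29,0],[35,7],[39,18],[41,15],[42,0]]
[[14,1],[19,0],[20,15],[29,0],[35,15],[39,18],[41,15],[42,0]]
[[14,1],[19,0],[20,15],[29,0],[35,15],[39,18],[41,15],[42,12],[43,0]]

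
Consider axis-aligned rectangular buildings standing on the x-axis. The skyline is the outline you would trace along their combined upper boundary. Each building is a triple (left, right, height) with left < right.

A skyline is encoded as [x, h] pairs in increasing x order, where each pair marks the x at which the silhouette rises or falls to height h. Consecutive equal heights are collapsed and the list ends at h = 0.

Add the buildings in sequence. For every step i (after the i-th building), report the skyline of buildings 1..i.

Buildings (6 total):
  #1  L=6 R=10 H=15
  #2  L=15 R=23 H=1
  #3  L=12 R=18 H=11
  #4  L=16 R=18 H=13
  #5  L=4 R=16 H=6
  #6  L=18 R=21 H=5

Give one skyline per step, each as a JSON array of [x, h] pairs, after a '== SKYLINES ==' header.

== SKYLINES ==
[[6,15],[10,0]]
[[6,15],[10,0],[15,1],[23,0]]
[[6,15],[10,0],[12,11],[18,1],[23,0]]
[[6,15],[10,0],[12,11],[16,13],[18,1],[23,0]]
[[4,6],[6,15],[10,6],[12,11],[16,13],[18,1],[23,0]]
[[4,6],[6,15],[10,6],[12,11],[16,13],[18,5],[21,1],[23,0]]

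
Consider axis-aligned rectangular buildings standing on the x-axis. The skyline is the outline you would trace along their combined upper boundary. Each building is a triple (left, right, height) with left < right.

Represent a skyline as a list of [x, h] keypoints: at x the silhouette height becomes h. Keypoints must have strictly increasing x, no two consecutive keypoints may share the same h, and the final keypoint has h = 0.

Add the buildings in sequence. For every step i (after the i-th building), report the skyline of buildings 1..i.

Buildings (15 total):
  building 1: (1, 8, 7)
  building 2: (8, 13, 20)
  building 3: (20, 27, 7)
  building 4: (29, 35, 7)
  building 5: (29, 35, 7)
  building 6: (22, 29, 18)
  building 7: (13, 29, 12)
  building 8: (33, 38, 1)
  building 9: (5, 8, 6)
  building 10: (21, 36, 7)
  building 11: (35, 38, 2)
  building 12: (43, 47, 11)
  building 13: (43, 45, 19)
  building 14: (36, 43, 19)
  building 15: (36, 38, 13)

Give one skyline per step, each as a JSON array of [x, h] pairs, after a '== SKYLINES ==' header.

== SKYLINES ==
[[1,7],[8,0]]
[[1,7],[8,20],[13,0]]
[[1,7],[8,20],[13,0],[20,7],[27,0]]
[[1,7],[8,20],[13,0],[20,7],[27,0],[29,7],[35,0]]
[[1,7],[8,20],[13,0],[20,7],[27,0],[29,7],[35,0]]
[[1,7],[8,20],[13,0],[20,7],[22,18],[29,7],[35,0]]
[[1,7],[8,20],[13,12],[22,18],[29,7],[35,0]]
[[1,7],[8,20],[13,12],[22,18],[29,7],[35,1],[38,0]]
[[1,7],[8,20],[13,12],[22,18],[29,7],[35,1],[38,0]]
[[1,7],[8,20],[13,12],[22,18],[29,7],[36,1],[38,0]]
[[1,7],[8,20],[13,12],[22,18],[29,7],[36,2],[38,0]]
[[1,7],[8,20],[13,12],[22,18],[29,7],[36,2],[38,0],[43,11],[47,0]]
[[1,7],[8,20],[13,12],[22,18],[29,7],[36,2],[38,0],[43,19],[45,11],[47,0]]
[[1,7],[8,20],[13,12],[22,18],[29,7],[36,19],[45,11],[47,0]]
[[1,7],[8,20],[13,12],[22,18],[29,7],[36,19],[45,11],[47,0]]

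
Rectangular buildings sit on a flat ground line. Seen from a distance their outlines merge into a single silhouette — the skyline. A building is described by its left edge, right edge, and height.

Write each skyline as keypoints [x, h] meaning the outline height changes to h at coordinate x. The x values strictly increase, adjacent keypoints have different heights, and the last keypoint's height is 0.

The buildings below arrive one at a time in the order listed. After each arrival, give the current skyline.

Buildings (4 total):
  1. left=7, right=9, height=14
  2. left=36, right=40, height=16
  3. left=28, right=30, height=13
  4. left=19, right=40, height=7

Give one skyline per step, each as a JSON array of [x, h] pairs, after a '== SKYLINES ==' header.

== SKYLINES ==
[[7,14],[9,0]]
[[7,14],[9,0],[36,16],[40,0]]
[[7,14],[9,0],[28,13],[30,0],[36,16],[40,0]]
[[7,14],[9,0],[19,7],[28,13],[30,7],[36,16],[40,0]]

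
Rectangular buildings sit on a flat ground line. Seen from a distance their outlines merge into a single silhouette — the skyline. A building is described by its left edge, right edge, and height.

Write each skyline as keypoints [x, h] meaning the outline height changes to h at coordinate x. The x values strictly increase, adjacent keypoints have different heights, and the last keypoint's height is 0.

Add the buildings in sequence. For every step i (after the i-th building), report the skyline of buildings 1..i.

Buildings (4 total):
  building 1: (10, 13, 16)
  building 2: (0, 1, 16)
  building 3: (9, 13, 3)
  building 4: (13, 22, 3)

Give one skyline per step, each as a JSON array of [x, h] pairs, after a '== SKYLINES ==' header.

== SKYLINES ==
[[10,16],[13,0]]
[[0,16],[1,0],[10,16],[13,0]]
[[0,16],[1,0],[9,3],[10,16],[13,0]]
[[0,16],[1,0],[9,3],[10,16],[13,3],[22,0]]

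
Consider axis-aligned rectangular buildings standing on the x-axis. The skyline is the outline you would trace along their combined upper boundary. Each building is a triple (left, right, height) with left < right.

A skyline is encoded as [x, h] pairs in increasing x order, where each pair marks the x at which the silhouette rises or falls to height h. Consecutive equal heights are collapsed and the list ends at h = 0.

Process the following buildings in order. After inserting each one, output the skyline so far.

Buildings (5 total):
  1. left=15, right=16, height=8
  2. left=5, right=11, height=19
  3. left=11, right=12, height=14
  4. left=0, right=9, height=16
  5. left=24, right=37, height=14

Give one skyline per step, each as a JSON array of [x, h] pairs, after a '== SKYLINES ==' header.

== SKYLINES ==
[[15,8],[16,0]]
[[5,19],[11,0],[15,8],[16,0]]
[[5,19],[11,14],[12,0],[15,8],[16,0]]
[[0,16],[5,19],[11,14],[12,0],[15,8],[16,0]]
[[0,16],[5,19],[11,14],[12,0],[15,8],[16,0],[24,14],[37,0]]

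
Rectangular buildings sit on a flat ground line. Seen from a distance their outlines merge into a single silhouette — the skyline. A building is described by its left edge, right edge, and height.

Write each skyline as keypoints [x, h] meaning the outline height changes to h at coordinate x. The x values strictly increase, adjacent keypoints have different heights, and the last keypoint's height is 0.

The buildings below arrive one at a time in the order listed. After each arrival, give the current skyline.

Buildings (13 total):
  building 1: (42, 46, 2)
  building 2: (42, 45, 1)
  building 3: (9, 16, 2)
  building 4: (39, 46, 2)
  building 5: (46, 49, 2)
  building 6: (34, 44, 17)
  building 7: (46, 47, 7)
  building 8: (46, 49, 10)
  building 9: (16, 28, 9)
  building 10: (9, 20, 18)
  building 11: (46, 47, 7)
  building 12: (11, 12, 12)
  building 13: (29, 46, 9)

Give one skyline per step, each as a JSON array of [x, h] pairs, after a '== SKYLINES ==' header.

== SKYLINES ==
[[42,2],[46,0]]
[[42,2],[46,0]]
[[9,2],[16,0],[42,2],[46,0]]
[[9,2],[16,0],[39,2],[46,0]]
[[9,2],[16,0],[39,2],[49,0]]
[[9,2],[16,0],[34,17],[44,2],[49,0]]
[[9,2],[16,0],[34,17],[44,2],[46,7],[47,2],[49,0]]
[[9,2],[16,0],[34,17],[44,2],[46,10],[49,0]]
[[9,2],[16,9],[28,0],[34,17],[44,2],[46,10],[49,0]]
[[9,18],[20,9],[28,0],[34,17],[44,2],[46,10],[49,0]]
[[9,18],[20,9],[28,0],[34,17],[44,2],[46,10],[49,0]]
[[9,18],[20,9],[28,0],[34,17],[44,2],[46,10],[49,0]]
[[9,18],[20,9],[28,0],[29,9],[34,17],[44,9],[46,10],[49,0]]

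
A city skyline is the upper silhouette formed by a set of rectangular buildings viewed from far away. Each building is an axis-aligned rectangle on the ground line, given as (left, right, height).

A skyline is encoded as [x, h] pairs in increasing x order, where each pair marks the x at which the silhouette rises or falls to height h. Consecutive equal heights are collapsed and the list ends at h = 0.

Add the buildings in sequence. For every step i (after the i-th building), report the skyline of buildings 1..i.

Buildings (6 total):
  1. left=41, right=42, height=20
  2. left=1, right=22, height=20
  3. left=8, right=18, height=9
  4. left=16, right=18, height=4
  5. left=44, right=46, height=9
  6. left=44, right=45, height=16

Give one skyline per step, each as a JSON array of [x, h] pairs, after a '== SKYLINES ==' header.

== SKYLINES ==
[[41,20],[42,0]]
[[1,20],[22,0],[41,20],[42,0]]
[[1,20],[22,0],[41,20],[42,0]]
[[1,20],[22,0],[41,20],[42,0]]
[[1,20],[22,0],[41,20],[42,0],[44,9],[46,0]]
[[1,20],[22,0],[41,20],[42,0],[44,16],[45,9],[46,0]]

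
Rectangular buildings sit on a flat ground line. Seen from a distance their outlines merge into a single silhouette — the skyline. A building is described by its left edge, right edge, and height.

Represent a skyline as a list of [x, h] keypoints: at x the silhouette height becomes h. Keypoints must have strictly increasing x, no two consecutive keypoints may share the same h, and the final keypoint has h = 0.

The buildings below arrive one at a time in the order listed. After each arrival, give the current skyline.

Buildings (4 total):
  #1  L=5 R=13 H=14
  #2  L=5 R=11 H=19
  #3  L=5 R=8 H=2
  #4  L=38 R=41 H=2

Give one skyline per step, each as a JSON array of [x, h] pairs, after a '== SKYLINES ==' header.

== SKYLINES ==
[[5,14],[13,0]]
[[5,19],[11,14],[13,0]]
[[5,19],[11,14],[13,0]]
[[5,19],[11,14],[13,0],[38,2],[41,0]]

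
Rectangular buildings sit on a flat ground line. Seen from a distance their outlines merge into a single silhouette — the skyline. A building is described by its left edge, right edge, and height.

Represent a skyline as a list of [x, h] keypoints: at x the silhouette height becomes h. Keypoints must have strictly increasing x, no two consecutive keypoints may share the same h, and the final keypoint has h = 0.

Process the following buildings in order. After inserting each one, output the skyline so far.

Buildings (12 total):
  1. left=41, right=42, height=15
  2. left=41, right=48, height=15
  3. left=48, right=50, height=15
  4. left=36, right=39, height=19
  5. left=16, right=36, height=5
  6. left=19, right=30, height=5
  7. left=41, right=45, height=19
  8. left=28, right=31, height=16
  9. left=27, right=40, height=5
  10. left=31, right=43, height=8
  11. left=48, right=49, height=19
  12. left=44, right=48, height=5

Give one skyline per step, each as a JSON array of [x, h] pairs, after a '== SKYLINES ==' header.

== SKYLINES ==
[[41,15],[42,0]]
[[41,15],[48,0]]
[[41,15],[50,0]]
[[36,19],[39,0],[41,15],[50,0]]
[[16,5],[36,19],[39,0],[41,15],[50,0]]
[[16,5],[36,19],[39,0],[41,15],[50,0]]
[[16,5],[36,19],[39,0],[41,19],[45,15],[50,0]]
[[16,5],[28,16],[31,5],[36,19],[39,0],[41,19],[45,15],[50,0]]
[[16,5],[28,16],[31,5],[36,19],[39,5],[40,0],[41,19],[45,15],[50,0]]
[[16,5],[28,16],[31,8],[36,19],[39,8],[41,19],[45,15],[50,0]]
[[16,5],[28,16],[31,8],[36,19],[39,8],[41,19],[45,15],[48,19],[49,15],[50,0]]
[[16,5],[28,16],[31,8],[36,19],[39,8],[41,19],[45,15],[48,19],[49,15],[50,0]]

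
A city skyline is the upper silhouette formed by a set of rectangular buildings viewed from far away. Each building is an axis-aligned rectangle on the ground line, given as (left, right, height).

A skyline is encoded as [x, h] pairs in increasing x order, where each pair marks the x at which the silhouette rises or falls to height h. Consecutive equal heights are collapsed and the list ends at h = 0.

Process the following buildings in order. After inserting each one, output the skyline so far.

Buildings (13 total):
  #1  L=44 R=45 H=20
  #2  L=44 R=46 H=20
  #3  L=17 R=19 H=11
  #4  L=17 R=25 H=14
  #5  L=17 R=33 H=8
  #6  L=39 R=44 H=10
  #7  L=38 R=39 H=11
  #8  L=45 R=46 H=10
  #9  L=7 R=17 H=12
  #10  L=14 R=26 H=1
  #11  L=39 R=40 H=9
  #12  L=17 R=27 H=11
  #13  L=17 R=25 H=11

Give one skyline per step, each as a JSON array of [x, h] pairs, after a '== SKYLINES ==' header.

== SKYLINES ==
[[44,20],[45,0]]
[[44,20],[46,0]]
[[17,11],[19,0],[44,20],[46,0]]
[[17,14],[25,0],[44,20],[46,0]]
[[17,14],[25,8],[33,0],[44,20],[46,0]]
[[17,14],[25,8],[33,0],[39,10],[44,20],[46,0]]
[[17,14],[25,8],[33,0],[38,11],[39,10],[44,20],[46,0]]
[[17,14],[25,8],[33,0],[38,11],[39,10],[44,20],[46,0]]
[[7,12],[17,14],[25,8],[33,0],[38,11],[39,10],[44,20],[46,0]]
[[7,12],[17,14],[25,8],[33,0],[38,11],[39,10],[44,20],[46,0]]
[[7,12],[17,14],[25,8],[33,0],[38,11],[39,10],[44,20],[46,0]]
[[7,12],[17,14],[25,11],[27,8],[33,0],[38,11],[39,10],[44,20],[46,0]]
[[7,12],[17,14],[25,11],[27,8],[33,0],[38,11],[39,10],[44,20],[46,0]]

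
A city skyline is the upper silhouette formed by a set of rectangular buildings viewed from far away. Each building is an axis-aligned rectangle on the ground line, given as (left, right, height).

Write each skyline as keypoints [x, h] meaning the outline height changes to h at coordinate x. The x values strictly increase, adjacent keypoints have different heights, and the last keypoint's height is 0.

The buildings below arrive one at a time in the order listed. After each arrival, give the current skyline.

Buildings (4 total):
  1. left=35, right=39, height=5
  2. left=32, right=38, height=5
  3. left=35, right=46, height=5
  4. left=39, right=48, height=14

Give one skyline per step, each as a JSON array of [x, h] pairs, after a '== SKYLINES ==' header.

== SKYLINES ==
[[35,5],[39,0]]
[[32,5],[39,0]]
[[32,5],[46,0]]
[[32,5],[39,14],[48,0]]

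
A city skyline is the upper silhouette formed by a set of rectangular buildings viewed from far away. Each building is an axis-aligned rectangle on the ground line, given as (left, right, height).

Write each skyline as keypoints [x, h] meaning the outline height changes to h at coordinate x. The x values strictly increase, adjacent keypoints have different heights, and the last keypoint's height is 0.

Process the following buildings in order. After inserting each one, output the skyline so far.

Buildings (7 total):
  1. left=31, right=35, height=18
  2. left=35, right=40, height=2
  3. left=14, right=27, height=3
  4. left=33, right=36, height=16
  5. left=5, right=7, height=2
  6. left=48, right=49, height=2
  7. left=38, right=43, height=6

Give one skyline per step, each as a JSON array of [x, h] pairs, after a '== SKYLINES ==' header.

== SKYLINES ==
[[31,18],[35,0]]
[[31,18],[35,2],[40,0]]
[[14,3],[27,0],[31,18],[35,2],[40,0]]
[[14,3],[27,0],[31,18],[35,16],[36,2],[40,0]]
[[5,2],[7,0],[14,3],[27,0],[31,18],[35,16],[36,2],[40,0]]
[[5,2],[7,0],[14,3],[27,0],[31,18],[35,16],[36,2],[40,0],[48,2],[49,0]]
[[5,2],[7,0],[14,3],[27,0],[31,18],[35,16],[36,2],[38,6],[43,0],[48,2],[49,0]]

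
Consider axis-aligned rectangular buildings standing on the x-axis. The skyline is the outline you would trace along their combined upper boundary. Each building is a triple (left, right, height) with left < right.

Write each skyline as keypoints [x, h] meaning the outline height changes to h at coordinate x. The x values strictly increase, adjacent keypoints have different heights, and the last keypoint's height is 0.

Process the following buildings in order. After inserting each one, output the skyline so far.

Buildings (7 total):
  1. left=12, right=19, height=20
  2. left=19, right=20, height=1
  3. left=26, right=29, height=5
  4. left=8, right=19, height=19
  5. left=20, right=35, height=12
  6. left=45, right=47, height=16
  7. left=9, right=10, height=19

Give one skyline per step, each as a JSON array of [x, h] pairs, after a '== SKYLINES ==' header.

== SKYLINES ==
[[12,20],[19,0]]
[[12,20],[19,1],[20,0]]
[[12,20],[19,1],[20,0],[26,5],[29,0]]
[[8,19],[12,20],[19,1],[20,0],[26,5],[29,0]]
[[8,19],[12,20],[19,1],[20,12],[35,0]]
[[8,19],[12,20],[19,1],[20,12],[35,0],[45,16],[47,0]]
[[8,19],[12,20],[19,1],[20,12],[35,0],[45,16],[47,0]]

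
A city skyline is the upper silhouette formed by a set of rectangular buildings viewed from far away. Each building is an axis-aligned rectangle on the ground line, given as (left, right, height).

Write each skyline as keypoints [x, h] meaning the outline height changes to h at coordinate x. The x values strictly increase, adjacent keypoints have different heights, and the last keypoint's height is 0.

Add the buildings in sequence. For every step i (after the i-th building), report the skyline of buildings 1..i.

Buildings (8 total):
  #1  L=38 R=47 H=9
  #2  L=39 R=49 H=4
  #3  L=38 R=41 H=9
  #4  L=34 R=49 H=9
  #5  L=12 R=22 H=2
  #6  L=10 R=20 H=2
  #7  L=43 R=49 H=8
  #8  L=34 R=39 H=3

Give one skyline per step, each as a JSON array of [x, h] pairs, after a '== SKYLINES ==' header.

== SKYLINES ==
[[38,9],[47,0]]
[[38,9],[47,4],[49,0]]
[[38,9],[47,4],[49,0]]
[[34,9],[49,0]]
[[12,2],[22,0],[34,9],[49,0]]
[[10,2],[22,0],[34,9],[49,0]]
[[10,2],[22,0],[34,9],[49,0]]
[[10,2],[22,0],[34,9],[49,0]]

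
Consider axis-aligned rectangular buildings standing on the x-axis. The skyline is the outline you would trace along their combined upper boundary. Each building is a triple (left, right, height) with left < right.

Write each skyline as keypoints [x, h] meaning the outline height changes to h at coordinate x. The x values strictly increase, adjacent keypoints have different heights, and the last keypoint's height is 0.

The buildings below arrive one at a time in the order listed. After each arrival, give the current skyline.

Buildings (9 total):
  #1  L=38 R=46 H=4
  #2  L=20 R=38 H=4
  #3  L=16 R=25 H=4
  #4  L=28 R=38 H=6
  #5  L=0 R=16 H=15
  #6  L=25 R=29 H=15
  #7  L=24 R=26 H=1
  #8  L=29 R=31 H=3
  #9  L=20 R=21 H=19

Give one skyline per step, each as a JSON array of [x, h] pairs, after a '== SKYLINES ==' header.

== SKYLINES ==
[[38,4],[46,0]]
[[20,4],[46,0]]
[[16,4],[46,0]]
[[16,4],[28,6],[38,4],[46,0]]
[[0,15],[16,4],[28,6],[38,4],[46,0]]
[[0,15],[16,4],[25,15],[29,6],[38,4],[46,0]]
[[0,15],[16,4],[25,15],[29,6],[38,4],[46,0]]
[[0,15],[16,4],[25,15],[29,6],[38,4],[46,0]]
[[0,15],[16,4],[20,19],[21,4],[25,15],[29,6],[38,4],[46,0]]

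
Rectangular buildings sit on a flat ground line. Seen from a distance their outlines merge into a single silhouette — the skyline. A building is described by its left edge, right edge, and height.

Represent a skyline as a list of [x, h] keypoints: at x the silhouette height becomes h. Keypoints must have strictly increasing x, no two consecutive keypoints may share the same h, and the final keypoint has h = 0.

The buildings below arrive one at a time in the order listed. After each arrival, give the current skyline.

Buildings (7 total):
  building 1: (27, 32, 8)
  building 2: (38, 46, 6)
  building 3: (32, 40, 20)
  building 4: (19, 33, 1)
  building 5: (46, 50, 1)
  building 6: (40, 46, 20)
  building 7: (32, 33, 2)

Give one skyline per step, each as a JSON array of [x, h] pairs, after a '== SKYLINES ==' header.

== SKYLINES ==
[[27,8],[32,0]]
[[27,8],[32,0],[38,6],[46,0]]
[[27,8],[32,20],[40,6],[46,0]]
[[19,1],[27,8],[32,20],[40,6],[46,0]]
[[19,1],[27,8],[32,20],[40,6],[46,1],[50,0]]
[[19,1],[27,8],[32,20],[46,1],[50,0]]
[[19,1],[27,8],[32,20],[46,1],[50,0]]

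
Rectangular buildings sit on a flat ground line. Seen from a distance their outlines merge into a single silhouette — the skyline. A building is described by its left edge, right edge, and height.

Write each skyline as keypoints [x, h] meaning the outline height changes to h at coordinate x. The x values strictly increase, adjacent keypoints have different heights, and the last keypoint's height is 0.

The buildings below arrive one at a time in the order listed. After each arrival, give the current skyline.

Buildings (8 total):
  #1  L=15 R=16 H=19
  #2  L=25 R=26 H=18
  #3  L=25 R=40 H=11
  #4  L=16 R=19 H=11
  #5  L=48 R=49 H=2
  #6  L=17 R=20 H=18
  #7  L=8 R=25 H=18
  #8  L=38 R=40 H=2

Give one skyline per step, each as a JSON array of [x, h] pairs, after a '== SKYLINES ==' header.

== SKYLINES ==
[[15,19],[16,0]]
[[15,19],[16,0],[25,18],[26,0]]
[[15,19],[16,0],[25,18],[26,11],[40,0]]
[[15,19],[16,11],[19,0],[25,18],[26,11],[40,0]]
[[15,19],[16,11],[19,0],[25,18],[26,11],[40,0],[48,2],[49,0]]
[[15,19],[16,11],[17,18],[20,0],[25,18],[26,11],[40,0],[48,2],[49,0]]
[[8,18],[15,19],[16,18],[26,11],[40,0],[48,2],[49,0]]
[[8,18],[15,19],[16,18],[26,11],[40,0],[48,2],[49,0]]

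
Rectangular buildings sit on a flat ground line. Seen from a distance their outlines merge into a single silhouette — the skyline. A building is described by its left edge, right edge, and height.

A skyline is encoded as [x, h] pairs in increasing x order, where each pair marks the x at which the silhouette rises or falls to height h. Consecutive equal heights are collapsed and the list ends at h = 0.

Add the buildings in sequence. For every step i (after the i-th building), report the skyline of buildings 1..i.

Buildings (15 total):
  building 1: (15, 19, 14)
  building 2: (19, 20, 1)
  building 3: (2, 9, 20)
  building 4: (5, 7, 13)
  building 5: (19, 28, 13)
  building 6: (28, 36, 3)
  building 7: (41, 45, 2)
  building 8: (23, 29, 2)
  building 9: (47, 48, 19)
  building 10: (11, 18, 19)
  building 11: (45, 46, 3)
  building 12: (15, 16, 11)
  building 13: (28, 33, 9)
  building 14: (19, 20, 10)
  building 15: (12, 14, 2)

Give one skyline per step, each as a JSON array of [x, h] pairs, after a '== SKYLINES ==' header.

== SKYLINES ==
[[15,14],[19,0]]
[[15,14],[19,1],[20,0]]
[[2,20],[9,0],[15,14],[19,1],[20,0]]
[[2,20],[9,0],[15,14],[19,1],[20,0]]
[[2,20],[9,0],[15,14],[19,13],[28,0]]
[[2,20],[9,0],[15,14],[19,13],[28,3],[36,0]]
[[2,20],[9,0],[15,14],[19,13],[28,3],[36,0],[41,2],[45,0]]
[[2,20],[9,0],[15,14],[19,13],[28,3],[36,0],[41,2],[45,0]]
[[2,20],[9,0],[15,14],[19,13],[28,3],[36,0],[41,2],[45,0],[47,19],[48,0]]
[[2,20],[9,0],[11,19],[18,14],[19,13],[28,3],[36,0],[41,2],[45,0],[47,19],[48,0]]
[[2,20],[9,0],[11,19],[18,14],[19,13],[28,3],[36,0],[41,2],[45,3],[46,0],[47,19],[48,0]]
[[2,20],[9,0],[11,19],[18,14],[19,13],[28,3],[36,0],[41,2],[45,3],[46,0],[47,19],[48,0]]
[[2,20],[9,0],[11,19],[18,14],[19,13],[28,9],[33,3],[36,0],[41,2],[45,3],[46,0],[47,19],[48,0]]
[[2,20],[9,0],[11,19],[18,14],[19,13],[28,9],[33,3],[36,0],[41,2],[45,3],[46,0],[47,19],[48,0]]
[[2,20],[9,0],[11,19],[18,14],[19,13],[28,9],[33,3],[36,0],[41,2],[45,3],[46,0],[47,19],[48,0]]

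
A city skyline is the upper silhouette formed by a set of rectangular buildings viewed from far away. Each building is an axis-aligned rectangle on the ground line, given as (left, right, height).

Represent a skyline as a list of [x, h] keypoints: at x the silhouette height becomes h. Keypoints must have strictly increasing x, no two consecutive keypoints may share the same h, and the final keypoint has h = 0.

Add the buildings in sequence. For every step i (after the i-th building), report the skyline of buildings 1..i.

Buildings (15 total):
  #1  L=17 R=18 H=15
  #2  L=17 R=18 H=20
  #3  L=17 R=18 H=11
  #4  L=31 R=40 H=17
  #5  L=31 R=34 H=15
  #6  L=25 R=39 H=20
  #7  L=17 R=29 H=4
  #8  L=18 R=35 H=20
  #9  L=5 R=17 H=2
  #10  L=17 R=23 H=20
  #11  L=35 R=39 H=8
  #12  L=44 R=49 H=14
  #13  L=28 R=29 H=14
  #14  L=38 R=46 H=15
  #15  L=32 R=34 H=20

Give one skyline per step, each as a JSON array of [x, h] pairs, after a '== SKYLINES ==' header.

== SKYLINES ==
[[17,15],[18,0]]
[[17,20],[18,0]]
[[17,20],[18,0]]
[[17,20],[18,0],[31,17],[40,0]]
[[17,20],[18,0],[31,17],[40,0]]
[[17,20],[18,0],[25,20],[39,17],[40,0]]
[[17,20],[18,4],[25,20],[39,17],[40,0]]
[[17,20],[39,17],[40,0]]
[[5,2],[17,20],[39,17],[40,0]]
[[5,2],[17,20],[39,17],[40,0]]
[[5,2],[17,20],[39,17],[40,0]]
[[5,2],[17,20],[39,17],[40,0],[44,14],[49,0]]
[[5,2],[17,20],[39,17],[40,0],[44,14],[49,0]]
[[5,2],[17,20],[39,17],[40,15],[46,14],[49,0]]
[[5,2],[17,20],[39,17],[40,15],[46,14],[49,0]]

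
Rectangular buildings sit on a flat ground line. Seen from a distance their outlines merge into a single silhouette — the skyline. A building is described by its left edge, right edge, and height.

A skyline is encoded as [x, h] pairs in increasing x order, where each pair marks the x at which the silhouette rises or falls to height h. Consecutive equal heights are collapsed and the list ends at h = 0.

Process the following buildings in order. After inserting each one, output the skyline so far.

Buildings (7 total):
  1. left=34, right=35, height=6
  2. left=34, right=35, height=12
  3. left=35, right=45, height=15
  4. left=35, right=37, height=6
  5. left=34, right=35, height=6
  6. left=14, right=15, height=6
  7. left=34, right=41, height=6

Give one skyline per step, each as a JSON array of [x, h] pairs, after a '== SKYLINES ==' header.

== SKYLINES ==
[[34,6],[35,0]]
[[34,12],[35,0]]
[[34,12],[35,15],[45,0]]
[[34,12],[35,15],[45,0]]
[[34,12],[35,15],[45,0]]
[[14,6],[15,0],[34,12],[35,15],[45,0]]
[[14,6],[15,0],[34,12],[35,15],[45,0]]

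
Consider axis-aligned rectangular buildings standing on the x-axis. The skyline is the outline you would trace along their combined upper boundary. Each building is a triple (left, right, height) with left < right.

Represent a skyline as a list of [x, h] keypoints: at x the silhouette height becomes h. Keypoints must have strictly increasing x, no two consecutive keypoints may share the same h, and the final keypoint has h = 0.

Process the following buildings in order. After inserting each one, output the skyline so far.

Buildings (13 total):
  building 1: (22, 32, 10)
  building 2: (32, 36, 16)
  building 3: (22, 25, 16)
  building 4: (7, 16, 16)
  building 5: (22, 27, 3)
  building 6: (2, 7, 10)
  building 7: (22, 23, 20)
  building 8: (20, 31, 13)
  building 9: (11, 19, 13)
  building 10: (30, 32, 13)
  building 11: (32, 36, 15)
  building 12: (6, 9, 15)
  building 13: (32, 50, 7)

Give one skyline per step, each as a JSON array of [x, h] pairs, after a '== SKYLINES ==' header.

== SKYLINES ==
[[22,10],[32,0]]
[[22,10],[32,16],[36,0]]
[[22,16],[25,10],[32,16],[36,0]]
[[7,16],[16,0],[22,16],[25,10],[32,16],[36,0]]
[[7,16],[16,0],[22,16],[25,10],[32,16],[36,0]]
[[2,10],[7,16],[16,0],[22,16],[25,10],[32,16],[36,0]]
[[2,10],[7,16],[16,0],[22,20],[23,16],[25,10],[32,16],[36,0]]
[[2,10],[7,16],[16,0],[20,13],[22,20],[23,16],[25,13],[31,10],[32,16],[36,0]]
[[2,10],[7,16],[16,13],[19,0],[20,13],[22,20],[23,16],[25,13],[31,10],[32,16],[36,0]]
[[2,10],[7,16],[16,13],[19,0],[20,13],[22,20],[23,16],[25,13],[32,16],[36,0]]
[[2,10],[7,16],[16,13],[19,0],[20,13],[22,20],[23,16],[25,13],[32,16],[36,0]]
[[2,10],[6,15],[7,16],[16,13],[19,0],[20,13],[22,20],[23,16],[25,13],[32,16],[36,0]]
[[2,10],[6,15],[7,16],[16,13],[19,0],[20,13],[22,20],[23,16],[25,13],[32,16],[36,7],[50,0]]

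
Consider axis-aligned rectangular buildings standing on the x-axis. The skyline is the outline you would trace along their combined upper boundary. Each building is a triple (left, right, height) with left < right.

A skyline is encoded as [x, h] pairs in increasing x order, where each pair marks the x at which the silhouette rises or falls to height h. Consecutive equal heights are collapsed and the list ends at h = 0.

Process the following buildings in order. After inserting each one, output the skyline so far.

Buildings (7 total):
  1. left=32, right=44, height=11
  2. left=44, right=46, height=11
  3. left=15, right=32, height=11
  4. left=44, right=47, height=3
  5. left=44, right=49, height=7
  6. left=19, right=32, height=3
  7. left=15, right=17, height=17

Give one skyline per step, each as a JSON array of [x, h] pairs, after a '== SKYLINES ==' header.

== SKYLINES ==
[[32,11],[44,0]]
[[32,11],[46,0]]
[[15,11],[46,0]]
[[15,11],[46,3],[47,0]]
[[15,11],[46,7],[49,0]]
[[15,11],[46,7],[49,0]]
[[15,17],[17,11],[46,7],[49,0]]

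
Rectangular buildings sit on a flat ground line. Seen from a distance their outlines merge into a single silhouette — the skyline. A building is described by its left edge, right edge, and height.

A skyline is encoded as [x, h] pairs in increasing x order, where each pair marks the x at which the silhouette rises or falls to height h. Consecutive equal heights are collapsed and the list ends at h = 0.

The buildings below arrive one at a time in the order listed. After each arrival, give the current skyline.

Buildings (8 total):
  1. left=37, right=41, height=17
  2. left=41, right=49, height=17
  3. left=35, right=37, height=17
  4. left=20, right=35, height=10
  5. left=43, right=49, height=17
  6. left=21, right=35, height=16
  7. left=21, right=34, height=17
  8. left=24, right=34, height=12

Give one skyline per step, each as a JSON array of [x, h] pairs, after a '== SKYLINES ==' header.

== SKYLINES ==
[[37,17],[41,0]]
[[37,17],[49,0]]
[[35,17],[49,0]]
[[20,10],[35,17],[49,0]]
[[20,10],[35,17],[49,0]]
[[20,10],[21,16],[35,17],[49,0]]
[[20,10],[21,17],[34,16],[35,17],[49,0]]
[[20,10],[21,17],[34,16],[35,17],[49,0]]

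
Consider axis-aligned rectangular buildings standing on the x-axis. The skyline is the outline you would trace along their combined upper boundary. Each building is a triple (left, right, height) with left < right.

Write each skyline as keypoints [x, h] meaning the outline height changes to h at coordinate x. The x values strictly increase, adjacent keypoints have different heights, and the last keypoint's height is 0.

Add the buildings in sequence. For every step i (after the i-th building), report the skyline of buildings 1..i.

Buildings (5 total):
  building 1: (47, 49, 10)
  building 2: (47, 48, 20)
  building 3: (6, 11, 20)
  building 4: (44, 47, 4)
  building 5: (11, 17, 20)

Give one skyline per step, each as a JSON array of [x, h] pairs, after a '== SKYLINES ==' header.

== SKYLINES ==
[[47,10],[49,0]]
[[47,20],[48,10],[49,0]]
[[6,20],[11,0],[47,20],[48,10],[49,0]]
[[6,20],[11,0],[44,4],[47,20],[48,10],[49,0]]
[[6,20],[17,0],[44,4],[47,20],[48,10],[49,0]]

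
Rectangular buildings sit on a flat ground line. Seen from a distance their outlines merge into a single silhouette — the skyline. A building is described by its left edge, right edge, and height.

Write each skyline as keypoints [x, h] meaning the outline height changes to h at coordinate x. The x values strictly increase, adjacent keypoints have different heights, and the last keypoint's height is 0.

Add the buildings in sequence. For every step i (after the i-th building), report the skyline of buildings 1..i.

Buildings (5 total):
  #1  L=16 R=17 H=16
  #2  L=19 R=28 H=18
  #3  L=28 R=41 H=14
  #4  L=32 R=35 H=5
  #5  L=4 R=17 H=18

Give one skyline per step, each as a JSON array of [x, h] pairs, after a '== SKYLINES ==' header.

== SKYLINES ==
[[16,16],[17,0]]
[[16,16],[17,0],[19,18],[28,0]]
[[16,16],[17,0],[19,18],[28,14],[41,0]]
[[16,16],[17,0],[19,18],[28,14],[41,0]]
[[4,18],[17,0],[19,18],[28,14],[41,0]]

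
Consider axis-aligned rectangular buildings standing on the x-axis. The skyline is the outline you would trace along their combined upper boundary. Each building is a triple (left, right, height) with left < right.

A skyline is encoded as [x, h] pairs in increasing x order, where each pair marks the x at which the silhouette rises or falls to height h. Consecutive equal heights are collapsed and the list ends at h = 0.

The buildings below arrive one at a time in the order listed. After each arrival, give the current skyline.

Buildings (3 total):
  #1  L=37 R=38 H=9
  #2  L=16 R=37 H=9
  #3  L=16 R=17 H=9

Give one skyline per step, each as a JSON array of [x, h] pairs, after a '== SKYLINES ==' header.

== SKYLINES ==
[[37,9],[38,0]]
[[16,9],[38,0]]
[[16,9],[38,0]]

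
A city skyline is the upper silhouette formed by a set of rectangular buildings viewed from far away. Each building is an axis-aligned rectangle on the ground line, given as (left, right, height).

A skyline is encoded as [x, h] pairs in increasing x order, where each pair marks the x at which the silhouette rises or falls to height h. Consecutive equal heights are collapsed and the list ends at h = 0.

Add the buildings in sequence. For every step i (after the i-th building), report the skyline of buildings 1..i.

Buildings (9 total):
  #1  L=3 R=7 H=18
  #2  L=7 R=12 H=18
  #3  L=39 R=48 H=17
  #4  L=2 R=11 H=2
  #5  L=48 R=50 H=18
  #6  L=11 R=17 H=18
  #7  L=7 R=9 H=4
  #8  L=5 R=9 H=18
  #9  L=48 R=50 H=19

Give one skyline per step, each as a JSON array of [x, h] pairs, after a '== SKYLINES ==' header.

== SKYLINES ==
[[3,18],[7,0]]
[[3,18],[12,0]]
[[3,18],[12,0],[39,17],[48,0]]
[[2,2],[3,18],[12,0],[39,17],[48,0]]
[[2,2],[3,18],[12,0],[39,17],[48,18],[50,0]]
[[2,2],[3,18],[17,0],[39,17],[48,18],[50,0]]
[[2,2],[3,18],[17,0],[39,17],[48,18],[50,0]]
[[2,2],[3,18],[17,0],[39,17],[48,18],[50,0]]
[[2,2],[3,18],[17,0],[39,17],[48,19],[50,0]]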